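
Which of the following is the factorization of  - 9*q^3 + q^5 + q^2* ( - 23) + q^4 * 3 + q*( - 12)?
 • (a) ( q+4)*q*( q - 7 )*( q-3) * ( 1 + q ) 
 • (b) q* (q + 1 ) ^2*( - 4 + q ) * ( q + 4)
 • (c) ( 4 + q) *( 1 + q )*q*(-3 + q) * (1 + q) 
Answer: c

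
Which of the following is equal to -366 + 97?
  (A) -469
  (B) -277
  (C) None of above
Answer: C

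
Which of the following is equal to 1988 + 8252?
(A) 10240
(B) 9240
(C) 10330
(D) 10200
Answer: A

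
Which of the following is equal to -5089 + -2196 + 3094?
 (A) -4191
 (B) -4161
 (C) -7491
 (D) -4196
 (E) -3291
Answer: A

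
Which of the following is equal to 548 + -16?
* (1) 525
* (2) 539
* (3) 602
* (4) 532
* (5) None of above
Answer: 4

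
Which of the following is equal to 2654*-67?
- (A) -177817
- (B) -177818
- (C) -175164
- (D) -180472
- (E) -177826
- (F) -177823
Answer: B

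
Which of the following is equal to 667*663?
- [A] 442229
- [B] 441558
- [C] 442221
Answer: C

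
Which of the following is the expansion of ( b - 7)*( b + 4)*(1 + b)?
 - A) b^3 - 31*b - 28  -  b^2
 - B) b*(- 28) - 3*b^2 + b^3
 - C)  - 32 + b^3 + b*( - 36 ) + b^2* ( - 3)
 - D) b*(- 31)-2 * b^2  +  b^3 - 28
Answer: D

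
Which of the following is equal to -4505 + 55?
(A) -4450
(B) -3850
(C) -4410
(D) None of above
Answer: A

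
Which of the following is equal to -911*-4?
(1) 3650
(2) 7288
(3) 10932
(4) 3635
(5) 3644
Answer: 5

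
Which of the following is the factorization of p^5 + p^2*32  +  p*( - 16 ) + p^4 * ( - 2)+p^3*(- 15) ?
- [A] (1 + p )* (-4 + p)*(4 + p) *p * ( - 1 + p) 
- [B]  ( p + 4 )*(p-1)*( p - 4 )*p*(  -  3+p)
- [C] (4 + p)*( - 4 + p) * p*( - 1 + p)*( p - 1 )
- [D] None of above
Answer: C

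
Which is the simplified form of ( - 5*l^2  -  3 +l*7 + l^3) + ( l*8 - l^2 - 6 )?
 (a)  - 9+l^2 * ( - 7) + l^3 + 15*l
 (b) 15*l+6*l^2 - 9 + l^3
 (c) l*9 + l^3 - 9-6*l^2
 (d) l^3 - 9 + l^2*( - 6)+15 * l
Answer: d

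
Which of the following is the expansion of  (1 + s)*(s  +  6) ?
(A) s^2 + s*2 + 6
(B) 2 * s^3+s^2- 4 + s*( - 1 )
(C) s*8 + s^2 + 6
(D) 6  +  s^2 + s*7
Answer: D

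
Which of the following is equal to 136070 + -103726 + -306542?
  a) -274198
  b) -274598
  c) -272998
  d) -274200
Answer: a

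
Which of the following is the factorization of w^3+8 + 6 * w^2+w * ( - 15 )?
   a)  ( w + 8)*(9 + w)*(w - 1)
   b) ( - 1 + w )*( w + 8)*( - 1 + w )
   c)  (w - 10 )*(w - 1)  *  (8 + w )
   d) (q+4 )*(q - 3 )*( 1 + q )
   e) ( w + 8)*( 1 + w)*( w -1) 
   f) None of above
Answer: b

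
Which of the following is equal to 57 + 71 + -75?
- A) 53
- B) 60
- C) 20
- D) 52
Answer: A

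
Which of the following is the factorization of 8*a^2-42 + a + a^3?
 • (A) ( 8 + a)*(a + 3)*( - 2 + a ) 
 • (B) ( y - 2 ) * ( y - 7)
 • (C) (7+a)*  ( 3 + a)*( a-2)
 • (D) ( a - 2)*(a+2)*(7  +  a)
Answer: C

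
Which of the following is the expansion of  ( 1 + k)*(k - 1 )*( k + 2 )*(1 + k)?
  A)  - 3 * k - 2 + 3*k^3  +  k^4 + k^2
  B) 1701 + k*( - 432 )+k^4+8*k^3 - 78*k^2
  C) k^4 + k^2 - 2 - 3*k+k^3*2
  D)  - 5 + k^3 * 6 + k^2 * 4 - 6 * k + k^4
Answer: A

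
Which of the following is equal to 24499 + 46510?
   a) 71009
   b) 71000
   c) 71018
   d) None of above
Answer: a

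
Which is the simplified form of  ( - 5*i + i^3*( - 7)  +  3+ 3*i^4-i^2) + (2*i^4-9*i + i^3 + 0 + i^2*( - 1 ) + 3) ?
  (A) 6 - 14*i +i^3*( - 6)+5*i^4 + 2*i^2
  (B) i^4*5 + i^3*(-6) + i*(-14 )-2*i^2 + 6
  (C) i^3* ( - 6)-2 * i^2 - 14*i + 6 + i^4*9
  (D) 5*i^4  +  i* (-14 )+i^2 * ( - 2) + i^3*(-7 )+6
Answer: B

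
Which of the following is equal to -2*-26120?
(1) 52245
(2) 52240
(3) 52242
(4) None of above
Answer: 2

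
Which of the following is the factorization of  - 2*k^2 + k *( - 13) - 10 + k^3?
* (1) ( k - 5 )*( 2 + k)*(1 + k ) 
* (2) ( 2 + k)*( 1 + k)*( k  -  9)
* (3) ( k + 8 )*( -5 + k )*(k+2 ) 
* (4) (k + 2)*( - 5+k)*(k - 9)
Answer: 1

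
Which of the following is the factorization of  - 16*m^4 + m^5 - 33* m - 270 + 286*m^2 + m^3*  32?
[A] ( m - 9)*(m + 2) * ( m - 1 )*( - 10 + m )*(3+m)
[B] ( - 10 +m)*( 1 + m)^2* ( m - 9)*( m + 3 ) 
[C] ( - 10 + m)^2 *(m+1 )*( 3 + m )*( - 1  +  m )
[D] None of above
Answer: D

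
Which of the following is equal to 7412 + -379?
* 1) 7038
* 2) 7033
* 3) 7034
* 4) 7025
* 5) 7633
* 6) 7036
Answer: 2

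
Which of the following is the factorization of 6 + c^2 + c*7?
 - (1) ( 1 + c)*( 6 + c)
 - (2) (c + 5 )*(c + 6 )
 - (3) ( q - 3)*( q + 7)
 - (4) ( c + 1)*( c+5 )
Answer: 1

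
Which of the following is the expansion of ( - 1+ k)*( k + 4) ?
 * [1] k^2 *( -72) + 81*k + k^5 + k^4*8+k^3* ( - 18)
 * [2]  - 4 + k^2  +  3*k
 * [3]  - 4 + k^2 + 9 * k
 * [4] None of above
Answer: 2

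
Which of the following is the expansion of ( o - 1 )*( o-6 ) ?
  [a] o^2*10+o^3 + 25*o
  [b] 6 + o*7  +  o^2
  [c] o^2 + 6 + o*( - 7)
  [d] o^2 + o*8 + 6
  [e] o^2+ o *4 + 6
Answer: c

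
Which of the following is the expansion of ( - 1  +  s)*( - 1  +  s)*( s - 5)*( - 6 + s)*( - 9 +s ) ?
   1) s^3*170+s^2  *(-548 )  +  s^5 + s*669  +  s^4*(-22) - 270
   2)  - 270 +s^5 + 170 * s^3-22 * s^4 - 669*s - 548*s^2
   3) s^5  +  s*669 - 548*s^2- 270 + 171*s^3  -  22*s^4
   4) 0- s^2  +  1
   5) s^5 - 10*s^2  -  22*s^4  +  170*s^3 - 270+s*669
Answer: 1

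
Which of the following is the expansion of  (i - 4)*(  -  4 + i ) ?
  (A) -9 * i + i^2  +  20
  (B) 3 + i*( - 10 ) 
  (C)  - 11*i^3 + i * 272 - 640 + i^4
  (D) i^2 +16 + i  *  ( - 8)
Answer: D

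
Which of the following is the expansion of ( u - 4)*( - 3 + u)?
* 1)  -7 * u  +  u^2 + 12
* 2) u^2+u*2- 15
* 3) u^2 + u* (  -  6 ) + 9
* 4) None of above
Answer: 1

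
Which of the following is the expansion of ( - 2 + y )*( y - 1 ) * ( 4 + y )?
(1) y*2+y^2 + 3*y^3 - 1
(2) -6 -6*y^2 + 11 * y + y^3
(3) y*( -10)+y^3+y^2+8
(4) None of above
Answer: 3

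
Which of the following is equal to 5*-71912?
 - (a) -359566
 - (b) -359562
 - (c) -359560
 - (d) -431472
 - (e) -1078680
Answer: c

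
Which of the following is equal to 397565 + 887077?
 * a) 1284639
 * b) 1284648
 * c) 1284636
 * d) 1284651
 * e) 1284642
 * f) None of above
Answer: e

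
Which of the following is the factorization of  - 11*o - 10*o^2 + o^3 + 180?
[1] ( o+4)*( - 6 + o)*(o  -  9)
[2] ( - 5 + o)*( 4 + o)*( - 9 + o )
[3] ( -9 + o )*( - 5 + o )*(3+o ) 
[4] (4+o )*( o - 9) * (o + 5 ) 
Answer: 2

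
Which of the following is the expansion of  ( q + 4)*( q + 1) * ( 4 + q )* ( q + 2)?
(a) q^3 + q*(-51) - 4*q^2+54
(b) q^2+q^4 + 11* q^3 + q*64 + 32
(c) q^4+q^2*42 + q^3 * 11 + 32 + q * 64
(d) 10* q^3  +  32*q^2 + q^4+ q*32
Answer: c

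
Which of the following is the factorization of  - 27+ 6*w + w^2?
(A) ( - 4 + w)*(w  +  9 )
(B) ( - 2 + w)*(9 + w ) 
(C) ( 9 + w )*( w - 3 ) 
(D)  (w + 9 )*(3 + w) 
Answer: C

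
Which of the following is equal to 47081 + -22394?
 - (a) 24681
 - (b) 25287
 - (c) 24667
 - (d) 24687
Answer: d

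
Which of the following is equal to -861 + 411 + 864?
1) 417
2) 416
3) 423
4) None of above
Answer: 4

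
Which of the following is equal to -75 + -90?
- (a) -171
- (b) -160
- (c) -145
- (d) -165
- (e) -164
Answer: d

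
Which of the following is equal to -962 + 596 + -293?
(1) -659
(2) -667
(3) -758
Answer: 1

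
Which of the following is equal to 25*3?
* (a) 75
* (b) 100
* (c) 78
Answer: a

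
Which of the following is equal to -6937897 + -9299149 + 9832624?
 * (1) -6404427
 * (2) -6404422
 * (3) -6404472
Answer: 2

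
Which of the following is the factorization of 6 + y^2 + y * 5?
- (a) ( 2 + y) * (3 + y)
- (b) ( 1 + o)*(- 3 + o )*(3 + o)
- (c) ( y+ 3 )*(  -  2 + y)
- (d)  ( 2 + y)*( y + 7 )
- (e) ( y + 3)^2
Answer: a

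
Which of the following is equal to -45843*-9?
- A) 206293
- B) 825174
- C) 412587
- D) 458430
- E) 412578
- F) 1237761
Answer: C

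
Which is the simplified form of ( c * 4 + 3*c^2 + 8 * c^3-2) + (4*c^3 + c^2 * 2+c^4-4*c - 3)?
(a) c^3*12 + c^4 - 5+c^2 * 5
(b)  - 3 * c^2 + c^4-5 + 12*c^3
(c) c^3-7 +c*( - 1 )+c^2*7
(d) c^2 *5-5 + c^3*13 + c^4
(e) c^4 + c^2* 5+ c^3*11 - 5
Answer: a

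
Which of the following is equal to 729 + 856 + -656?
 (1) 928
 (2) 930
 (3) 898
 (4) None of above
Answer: 4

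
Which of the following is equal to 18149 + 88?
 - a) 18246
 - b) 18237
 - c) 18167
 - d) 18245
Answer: b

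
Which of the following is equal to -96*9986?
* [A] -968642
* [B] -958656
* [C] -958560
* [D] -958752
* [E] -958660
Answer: B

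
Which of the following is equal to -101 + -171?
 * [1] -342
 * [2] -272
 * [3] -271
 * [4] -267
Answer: 2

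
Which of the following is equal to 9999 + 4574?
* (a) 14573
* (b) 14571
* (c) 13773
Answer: a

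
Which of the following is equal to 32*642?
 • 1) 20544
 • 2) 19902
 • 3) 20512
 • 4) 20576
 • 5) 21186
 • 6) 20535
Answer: 1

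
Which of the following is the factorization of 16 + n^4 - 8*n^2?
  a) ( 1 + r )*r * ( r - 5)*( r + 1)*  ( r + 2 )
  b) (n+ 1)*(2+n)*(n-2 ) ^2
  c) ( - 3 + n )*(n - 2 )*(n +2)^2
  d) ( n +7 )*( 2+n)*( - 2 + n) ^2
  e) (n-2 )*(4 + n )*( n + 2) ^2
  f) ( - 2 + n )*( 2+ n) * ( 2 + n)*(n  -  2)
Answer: f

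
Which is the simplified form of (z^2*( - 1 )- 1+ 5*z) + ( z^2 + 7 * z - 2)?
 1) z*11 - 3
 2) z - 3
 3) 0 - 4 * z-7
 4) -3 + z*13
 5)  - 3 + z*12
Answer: 5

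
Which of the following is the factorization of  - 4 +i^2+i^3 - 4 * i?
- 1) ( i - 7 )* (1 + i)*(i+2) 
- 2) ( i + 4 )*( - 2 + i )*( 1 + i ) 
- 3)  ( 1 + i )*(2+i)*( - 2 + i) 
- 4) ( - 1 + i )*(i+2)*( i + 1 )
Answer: 3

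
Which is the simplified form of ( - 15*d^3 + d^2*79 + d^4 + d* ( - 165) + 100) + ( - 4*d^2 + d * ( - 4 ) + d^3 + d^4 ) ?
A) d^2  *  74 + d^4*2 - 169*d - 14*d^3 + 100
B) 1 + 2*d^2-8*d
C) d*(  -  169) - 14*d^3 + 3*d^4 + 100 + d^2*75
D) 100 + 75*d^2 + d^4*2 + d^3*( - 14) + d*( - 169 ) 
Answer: D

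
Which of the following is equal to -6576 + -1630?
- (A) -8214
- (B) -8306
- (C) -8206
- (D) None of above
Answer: C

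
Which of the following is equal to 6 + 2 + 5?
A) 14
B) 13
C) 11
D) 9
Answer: B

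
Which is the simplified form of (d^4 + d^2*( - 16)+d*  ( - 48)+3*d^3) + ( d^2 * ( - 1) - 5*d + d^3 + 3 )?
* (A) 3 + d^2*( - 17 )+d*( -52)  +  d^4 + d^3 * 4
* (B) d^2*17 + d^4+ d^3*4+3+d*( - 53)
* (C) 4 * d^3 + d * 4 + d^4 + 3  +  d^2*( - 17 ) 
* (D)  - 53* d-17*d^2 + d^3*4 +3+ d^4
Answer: D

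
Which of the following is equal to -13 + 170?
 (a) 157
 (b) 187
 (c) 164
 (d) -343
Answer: a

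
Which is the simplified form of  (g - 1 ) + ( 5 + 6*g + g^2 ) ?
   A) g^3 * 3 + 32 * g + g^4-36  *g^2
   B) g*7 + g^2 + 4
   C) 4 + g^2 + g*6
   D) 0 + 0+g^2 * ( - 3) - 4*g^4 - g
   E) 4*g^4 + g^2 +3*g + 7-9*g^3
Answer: B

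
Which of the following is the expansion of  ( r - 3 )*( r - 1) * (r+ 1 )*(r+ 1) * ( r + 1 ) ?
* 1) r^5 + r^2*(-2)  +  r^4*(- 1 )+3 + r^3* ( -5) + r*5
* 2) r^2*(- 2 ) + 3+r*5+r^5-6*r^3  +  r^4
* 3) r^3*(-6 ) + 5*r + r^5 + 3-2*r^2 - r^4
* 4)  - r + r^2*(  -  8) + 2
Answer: 3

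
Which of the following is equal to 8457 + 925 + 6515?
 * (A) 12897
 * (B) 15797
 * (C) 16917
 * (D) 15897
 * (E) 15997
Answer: D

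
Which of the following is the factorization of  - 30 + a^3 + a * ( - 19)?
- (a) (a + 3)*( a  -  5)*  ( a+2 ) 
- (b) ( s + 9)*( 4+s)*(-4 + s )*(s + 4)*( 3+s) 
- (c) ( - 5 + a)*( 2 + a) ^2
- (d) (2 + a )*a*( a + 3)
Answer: a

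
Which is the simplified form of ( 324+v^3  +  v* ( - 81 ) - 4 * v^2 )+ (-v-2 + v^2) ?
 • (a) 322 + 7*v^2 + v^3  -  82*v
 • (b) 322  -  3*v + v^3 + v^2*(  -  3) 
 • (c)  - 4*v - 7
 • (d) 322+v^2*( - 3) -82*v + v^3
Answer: d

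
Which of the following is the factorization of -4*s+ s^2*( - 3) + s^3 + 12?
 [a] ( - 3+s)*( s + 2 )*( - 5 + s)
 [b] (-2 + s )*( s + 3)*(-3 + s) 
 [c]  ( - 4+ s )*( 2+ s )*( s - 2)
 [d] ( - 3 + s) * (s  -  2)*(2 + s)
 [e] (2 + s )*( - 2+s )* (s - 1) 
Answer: d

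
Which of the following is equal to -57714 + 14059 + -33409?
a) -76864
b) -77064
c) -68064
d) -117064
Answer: b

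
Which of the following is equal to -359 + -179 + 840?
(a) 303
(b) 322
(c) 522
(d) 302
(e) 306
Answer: d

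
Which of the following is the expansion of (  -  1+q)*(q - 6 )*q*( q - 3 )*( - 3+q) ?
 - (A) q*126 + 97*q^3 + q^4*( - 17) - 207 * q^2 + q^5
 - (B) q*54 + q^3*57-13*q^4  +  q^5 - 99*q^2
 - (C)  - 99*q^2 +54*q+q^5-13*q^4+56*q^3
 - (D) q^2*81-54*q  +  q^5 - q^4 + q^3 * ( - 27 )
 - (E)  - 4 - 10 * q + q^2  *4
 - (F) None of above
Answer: B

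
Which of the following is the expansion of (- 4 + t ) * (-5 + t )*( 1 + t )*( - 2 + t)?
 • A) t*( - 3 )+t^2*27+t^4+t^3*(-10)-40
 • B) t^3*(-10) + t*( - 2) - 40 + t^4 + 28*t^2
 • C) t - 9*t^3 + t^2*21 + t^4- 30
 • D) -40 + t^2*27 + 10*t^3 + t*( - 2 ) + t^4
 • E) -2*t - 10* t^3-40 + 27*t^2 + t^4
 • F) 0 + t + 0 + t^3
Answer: E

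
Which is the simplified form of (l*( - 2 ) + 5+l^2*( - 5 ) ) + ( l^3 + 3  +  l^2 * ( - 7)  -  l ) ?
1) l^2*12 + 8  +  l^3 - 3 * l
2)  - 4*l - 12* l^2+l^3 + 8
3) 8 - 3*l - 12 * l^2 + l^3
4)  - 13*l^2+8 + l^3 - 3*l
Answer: 3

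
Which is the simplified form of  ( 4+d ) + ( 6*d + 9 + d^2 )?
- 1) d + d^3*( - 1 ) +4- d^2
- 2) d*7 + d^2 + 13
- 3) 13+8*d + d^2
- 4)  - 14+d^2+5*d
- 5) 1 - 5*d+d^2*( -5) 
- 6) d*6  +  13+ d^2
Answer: 2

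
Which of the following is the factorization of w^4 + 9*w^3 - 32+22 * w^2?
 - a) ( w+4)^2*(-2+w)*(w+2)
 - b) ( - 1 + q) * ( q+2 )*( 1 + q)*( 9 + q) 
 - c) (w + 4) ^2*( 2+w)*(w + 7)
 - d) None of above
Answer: d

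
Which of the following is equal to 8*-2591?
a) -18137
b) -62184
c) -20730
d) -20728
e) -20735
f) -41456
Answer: d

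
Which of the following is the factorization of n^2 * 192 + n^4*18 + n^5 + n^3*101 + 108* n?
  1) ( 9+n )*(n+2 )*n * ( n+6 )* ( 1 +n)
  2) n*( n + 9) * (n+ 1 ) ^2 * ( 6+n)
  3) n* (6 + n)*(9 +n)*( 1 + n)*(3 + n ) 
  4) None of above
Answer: 1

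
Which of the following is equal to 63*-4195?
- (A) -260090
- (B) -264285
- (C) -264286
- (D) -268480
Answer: B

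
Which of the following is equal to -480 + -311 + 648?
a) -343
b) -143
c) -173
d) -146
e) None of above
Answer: b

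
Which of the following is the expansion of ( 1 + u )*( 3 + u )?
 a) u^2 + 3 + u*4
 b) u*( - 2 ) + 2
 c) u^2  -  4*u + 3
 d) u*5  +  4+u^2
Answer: a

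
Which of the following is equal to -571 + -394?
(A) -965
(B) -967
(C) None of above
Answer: A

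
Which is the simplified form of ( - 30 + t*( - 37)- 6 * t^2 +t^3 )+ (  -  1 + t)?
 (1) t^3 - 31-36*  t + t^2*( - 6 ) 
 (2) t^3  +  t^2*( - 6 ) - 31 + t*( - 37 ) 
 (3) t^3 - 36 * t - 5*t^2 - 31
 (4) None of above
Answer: 1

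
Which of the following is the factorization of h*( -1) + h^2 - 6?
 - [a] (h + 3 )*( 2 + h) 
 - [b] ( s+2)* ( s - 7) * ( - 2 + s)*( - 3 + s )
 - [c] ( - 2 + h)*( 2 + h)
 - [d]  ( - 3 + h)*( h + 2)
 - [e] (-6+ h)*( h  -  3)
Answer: d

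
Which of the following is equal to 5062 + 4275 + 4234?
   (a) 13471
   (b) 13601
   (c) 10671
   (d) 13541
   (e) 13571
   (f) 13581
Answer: e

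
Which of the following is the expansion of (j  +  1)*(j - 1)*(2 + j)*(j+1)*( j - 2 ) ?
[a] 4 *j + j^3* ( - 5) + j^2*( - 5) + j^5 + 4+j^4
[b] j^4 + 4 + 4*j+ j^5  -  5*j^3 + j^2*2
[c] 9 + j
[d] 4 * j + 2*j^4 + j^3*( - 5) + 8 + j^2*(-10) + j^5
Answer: a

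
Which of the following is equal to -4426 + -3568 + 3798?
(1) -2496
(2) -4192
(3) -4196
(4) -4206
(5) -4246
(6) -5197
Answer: 3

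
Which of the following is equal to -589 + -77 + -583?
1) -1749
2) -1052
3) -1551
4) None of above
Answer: 4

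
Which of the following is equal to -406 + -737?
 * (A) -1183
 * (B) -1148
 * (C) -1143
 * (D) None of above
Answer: C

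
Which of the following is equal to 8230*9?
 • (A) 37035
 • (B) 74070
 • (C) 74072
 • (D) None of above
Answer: B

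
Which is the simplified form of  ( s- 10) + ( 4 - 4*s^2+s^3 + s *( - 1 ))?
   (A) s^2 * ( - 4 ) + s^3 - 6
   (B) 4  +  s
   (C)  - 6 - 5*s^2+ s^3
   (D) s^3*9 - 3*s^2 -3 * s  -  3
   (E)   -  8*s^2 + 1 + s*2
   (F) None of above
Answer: A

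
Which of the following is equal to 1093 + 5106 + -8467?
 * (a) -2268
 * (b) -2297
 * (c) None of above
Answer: a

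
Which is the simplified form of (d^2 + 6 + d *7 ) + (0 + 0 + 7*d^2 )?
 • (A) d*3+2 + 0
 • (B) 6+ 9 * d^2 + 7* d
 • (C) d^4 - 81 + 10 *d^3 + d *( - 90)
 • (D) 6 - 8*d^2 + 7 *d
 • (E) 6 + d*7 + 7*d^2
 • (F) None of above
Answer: F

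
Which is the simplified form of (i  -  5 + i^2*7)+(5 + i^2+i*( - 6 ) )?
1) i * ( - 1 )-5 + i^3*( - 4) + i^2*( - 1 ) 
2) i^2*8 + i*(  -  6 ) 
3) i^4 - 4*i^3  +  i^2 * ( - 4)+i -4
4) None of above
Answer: 4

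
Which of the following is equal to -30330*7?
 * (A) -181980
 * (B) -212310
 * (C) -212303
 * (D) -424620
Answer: B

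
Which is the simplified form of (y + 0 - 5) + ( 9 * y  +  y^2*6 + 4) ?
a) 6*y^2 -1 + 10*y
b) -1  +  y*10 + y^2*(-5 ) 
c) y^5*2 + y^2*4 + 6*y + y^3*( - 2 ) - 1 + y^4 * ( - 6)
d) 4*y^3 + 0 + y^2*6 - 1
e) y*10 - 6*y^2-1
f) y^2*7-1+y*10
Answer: a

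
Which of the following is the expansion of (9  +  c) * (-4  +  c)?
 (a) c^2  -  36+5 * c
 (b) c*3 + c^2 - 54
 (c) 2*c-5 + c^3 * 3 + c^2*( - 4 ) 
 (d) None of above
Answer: a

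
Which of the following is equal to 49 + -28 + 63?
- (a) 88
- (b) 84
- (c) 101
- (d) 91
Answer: b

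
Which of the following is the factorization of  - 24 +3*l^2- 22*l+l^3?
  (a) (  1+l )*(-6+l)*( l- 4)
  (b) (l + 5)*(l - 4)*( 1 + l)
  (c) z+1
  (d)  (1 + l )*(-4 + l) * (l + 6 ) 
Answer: d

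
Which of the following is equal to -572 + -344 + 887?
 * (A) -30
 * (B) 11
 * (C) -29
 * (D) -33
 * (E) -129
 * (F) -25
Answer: C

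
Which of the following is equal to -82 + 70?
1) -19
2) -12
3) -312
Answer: 2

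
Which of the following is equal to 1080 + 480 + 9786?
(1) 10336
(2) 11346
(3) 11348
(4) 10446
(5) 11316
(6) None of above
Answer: 2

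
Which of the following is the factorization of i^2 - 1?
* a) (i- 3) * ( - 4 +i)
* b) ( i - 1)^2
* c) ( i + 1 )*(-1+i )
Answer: c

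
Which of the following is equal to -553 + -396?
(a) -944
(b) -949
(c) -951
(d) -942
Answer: b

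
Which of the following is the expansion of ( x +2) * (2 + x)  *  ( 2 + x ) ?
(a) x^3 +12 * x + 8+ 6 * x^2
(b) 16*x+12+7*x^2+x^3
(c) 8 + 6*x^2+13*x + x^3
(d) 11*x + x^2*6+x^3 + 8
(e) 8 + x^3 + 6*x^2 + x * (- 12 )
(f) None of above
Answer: a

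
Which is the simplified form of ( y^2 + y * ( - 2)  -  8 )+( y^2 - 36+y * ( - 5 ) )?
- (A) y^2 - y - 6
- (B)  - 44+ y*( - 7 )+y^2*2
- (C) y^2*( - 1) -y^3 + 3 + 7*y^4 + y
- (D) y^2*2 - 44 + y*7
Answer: B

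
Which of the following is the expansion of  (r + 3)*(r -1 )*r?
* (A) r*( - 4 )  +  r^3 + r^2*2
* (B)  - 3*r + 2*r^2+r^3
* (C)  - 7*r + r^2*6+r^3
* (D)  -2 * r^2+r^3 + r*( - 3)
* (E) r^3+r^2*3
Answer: B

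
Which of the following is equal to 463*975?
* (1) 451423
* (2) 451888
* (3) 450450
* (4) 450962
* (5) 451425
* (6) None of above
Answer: 5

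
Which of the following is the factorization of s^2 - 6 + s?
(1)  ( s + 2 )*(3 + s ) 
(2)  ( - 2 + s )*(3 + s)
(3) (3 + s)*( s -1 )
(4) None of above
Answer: 2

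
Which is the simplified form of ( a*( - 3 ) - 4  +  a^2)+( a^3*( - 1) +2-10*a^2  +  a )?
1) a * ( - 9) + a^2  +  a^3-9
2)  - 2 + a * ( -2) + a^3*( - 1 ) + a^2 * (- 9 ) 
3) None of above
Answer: 2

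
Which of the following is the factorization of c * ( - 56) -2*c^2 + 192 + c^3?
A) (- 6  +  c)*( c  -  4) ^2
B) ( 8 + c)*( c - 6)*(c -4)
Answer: B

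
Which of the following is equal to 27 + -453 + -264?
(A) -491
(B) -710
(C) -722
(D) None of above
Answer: D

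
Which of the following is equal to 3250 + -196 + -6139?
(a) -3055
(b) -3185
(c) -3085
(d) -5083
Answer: c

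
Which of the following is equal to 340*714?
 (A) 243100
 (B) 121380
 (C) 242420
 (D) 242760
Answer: D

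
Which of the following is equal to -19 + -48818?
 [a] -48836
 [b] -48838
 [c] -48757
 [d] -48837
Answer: d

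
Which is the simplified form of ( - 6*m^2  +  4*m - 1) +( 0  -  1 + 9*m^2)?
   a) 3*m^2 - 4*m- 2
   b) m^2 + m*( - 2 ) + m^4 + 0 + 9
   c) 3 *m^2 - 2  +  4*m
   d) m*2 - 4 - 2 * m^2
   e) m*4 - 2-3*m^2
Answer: c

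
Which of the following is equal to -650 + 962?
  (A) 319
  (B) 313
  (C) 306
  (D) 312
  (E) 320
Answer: D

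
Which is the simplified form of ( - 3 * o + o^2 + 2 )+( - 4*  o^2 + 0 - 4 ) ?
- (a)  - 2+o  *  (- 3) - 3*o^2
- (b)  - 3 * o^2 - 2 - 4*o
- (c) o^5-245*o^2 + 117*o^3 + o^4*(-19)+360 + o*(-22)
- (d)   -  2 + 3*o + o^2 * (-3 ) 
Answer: a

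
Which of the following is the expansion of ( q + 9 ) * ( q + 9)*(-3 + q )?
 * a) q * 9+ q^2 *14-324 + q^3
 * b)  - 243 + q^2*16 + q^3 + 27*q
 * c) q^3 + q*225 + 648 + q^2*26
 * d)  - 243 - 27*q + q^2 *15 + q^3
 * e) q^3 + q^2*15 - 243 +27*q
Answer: e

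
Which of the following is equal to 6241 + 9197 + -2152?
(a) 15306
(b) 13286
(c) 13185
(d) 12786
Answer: b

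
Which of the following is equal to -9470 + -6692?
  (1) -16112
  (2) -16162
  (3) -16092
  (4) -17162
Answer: 2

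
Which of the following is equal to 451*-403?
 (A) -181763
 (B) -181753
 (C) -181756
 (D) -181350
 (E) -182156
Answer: B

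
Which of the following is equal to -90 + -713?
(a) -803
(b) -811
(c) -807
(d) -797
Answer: a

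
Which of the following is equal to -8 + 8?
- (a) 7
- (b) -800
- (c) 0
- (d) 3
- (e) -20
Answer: c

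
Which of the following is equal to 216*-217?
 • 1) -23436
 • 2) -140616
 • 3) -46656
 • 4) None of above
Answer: 4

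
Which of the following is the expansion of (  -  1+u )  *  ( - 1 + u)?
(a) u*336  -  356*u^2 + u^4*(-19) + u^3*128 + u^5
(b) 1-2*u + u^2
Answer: b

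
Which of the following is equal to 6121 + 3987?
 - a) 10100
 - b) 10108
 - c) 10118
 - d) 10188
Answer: b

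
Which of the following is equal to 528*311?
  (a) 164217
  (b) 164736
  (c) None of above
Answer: c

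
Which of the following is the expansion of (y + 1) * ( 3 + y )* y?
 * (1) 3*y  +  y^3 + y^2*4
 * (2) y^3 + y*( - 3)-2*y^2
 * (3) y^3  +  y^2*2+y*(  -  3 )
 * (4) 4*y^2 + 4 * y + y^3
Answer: 1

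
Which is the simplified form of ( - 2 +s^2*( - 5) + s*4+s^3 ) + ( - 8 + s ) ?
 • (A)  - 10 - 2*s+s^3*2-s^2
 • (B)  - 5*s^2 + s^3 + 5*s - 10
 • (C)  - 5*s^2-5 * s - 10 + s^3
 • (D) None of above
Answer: B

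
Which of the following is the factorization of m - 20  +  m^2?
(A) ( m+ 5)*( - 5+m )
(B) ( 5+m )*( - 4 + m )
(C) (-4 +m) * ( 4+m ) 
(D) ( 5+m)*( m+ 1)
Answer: B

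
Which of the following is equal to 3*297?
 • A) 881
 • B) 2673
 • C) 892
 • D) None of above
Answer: D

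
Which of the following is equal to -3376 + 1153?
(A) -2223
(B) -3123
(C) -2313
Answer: A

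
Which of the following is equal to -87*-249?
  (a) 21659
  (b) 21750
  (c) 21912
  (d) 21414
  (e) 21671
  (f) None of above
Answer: f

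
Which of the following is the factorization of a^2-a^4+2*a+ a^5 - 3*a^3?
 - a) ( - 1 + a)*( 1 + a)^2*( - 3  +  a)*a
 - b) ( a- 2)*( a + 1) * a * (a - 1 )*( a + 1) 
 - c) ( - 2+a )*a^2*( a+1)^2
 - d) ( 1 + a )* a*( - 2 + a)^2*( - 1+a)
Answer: b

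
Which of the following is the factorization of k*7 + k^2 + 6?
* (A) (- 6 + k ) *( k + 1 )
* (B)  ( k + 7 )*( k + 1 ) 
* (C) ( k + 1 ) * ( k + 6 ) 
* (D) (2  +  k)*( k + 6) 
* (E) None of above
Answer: C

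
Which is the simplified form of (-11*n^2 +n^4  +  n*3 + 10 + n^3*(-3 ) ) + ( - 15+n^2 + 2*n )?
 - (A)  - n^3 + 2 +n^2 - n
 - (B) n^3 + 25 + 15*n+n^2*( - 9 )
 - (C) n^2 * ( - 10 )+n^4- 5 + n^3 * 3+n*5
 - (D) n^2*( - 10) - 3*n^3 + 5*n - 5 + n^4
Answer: D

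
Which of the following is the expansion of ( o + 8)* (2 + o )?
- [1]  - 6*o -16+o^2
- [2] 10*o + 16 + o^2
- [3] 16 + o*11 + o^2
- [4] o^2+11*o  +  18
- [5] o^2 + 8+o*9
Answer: 2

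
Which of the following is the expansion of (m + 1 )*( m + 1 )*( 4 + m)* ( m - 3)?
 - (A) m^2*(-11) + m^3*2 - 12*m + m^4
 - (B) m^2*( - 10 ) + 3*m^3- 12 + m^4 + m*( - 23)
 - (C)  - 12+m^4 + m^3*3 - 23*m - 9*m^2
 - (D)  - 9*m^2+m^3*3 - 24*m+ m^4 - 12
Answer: C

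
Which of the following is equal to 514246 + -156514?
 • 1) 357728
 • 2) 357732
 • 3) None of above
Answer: 2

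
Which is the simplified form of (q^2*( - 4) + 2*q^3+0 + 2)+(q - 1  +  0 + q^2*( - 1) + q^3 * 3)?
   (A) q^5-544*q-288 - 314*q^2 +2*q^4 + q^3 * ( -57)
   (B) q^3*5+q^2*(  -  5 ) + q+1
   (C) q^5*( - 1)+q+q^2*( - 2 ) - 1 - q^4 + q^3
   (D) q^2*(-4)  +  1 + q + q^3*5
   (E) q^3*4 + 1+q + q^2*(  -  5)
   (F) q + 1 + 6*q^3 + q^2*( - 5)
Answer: B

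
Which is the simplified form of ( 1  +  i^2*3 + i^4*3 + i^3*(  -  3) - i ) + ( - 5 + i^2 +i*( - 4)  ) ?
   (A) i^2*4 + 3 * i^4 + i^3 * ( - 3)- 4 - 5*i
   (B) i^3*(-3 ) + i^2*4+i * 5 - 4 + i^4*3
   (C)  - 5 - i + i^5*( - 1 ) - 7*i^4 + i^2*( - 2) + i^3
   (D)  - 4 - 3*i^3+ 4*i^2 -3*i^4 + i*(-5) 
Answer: A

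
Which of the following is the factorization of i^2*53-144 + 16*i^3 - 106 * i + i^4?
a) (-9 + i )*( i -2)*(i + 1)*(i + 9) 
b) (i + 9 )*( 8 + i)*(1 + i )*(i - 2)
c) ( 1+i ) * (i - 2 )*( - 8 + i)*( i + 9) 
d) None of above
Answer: b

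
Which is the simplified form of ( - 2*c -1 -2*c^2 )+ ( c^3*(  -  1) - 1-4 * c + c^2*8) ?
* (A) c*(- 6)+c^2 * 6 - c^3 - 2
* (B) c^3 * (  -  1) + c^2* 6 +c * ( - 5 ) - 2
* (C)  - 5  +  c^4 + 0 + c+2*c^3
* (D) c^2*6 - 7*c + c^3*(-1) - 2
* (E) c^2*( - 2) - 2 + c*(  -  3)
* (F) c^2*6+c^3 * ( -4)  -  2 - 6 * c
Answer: A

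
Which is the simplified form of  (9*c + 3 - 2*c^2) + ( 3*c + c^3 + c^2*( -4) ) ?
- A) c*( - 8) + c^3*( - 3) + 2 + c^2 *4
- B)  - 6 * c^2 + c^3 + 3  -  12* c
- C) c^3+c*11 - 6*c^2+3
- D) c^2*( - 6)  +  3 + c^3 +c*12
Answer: D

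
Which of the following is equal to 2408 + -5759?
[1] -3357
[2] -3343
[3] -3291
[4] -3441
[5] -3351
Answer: 5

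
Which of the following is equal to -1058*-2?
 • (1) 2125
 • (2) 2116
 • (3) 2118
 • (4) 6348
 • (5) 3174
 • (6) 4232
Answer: 2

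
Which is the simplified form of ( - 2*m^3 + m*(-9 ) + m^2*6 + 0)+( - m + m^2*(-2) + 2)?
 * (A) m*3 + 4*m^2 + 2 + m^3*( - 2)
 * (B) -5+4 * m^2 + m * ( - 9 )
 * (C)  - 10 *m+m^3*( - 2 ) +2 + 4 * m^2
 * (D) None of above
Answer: C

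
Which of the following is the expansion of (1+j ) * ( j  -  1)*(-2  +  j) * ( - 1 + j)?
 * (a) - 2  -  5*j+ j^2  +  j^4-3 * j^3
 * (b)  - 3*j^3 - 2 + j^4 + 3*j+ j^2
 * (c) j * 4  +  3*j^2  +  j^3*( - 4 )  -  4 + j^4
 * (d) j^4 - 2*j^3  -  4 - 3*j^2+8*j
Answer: b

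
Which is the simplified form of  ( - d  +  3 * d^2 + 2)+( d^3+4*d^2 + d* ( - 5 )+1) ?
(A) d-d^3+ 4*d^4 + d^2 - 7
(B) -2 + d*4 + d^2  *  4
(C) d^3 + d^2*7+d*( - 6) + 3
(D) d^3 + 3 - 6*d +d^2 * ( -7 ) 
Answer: C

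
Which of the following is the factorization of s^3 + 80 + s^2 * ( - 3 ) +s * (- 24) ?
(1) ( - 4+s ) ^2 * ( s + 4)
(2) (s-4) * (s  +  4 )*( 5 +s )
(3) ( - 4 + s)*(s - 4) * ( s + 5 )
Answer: 3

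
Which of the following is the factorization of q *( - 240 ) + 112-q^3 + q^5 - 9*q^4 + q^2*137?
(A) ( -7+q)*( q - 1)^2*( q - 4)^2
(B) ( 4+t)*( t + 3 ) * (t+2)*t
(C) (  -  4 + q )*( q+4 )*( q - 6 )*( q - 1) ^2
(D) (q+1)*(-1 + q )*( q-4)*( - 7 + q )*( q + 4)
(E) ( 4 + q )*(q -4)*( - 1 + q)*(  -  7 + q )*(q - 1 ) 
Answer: E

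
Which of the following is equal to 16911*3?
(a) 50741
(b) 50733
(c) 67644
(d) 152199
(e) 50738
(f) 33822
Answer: b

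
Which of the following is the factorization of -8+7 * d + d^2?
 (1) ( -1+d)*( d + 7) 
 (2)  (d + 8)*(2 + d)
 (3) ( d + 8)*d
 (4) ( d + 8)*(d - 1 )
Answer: 4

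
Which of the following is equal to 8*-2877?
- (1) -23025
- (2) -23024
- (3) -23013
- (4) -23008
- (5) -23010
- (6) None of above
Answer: 6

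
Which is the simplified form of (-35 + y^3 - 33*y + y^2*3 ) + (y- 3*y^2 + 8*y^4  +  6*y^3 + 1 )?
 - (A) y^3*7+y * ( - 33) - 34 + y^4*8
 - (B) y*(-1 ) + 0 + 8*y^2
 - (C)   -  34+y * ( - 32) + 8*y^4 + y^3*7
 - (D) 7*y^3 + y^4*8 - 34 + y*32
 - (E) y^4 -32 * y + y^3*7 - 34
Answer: C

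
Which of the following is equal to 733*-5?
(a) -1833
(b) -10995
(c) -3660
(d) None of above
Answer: d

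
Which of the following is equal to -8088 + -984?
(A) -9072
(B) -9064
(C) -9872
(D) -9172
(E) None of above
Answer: A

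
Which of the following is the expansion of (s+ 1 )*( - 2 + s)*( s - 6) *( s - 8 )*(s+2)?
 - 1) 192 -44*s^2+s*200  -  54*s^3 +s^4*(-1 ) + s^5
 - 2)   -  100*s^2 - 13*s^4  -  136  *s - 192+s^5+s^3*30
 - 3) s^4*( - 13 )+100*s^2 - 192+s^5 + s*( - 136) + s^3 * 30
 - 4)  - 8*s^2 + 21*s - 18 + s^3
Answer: 3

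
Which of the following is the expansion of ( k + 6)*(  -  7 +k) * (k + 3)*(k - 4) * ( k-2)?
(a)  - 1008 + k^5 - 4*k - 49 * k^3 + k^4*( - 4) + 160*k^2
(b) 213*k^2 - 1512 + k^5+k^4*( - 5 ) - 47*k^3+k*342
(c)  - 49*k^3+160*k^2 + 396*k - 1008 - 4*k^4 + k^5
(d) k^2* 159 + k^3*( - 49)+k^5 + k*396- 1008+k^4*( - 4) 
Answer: c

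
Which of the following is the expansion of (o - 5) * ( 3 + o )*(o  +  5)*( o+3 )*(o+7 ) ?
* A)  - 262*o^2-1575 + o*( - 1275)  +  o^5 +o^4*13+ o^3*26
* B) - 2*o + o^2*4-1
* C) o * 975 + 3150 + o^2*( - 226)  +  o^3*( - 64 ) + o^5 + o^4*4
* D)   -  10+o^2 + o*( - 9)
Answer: A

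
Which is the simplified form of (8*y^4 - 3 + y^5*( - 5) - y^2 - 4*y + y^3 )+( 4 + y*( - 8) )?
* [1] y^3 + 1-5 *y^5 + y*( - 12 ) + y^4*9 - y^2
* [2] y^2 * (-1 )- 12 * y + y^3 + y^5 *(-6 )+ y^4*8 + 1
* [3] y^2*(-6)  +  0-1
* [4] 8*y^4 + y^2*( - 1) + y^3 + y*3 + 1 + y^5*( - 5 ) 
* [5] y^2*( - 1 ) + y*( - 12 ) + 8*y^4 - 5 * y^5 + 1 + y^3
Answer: 5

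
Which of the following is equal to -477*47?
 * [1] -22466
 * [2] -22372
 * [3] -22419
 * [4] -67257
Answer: 3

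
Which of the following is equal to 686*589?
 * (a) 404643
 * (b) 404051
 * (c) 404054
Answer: c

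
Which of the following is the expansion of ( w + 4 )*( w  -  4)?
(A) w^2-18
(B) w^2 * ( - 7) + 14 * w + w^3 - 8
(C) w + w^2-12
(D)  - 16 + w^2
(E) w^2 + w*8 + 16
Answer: D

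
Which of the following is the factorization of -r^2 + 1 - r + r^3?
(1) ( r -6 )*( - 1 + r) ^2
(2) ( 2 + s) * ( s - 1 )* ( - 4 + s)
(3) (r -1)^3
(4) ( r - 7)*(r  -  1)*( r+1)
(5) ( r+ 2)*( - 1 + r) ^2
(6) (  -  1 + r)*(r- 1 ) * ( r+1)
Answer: 6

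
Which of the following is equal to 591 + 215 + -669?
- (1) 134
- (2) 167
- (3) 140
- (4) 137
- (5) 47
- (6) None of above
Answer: 4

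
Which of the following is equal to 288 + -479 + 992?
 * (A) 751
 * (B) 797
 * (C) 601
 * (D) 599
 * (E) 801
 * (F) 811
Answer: E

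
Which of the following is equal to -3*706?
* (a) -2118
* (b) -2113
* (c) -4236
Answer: a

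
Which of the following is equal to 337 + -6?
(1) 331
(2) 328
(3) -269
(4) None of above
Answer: 1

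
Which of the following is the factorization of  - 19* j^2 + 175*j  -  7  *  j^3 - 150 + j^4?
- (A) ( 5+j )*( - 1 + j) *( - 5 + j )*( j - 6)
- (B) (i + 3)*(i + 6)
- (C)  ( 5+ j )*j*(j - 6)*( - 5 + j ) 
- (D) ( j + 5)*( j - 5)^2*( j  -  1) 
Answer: A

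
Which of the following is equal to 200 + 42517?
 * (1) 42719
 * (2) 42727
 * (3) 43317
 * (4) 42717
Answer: 4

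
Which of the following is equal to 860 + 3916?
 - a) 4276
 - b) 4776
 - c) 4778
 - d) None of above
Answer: b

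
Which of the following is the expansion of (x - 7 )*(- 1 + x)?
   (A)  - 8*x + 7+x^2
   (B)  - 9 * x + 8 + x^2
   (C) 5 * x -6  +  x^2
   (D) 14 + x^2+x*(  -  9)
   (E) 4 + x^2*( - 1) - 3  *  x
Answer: A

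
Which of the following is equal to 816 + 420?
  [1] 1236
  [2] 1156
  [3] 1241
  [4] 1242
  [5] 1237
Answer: 1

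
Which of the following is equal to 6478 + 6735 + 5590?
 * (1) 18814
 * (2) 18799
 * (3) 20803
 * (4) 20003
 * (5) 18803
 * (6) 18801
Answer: 5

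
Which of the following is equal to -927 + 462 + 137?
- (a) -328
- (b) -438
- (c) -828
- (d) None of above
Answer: a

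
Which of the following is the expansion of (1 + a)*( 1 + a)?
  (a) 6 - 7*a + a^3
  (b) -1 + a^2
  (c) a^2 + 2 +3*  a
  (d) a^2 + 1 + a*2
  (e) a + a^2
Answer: d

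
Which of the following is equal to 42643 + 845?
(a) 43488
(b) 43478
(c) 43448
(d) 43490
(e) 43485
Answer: a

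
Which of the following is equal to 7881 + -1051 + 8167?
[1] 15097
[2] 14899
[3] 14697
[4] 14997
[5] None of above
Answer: 4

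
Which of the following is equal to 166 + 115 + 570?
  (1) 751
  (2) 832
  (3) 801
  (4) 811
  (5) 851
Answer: 5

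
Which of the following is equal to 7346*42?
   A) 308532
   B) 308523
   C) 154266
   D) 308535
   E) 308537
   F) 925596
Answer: A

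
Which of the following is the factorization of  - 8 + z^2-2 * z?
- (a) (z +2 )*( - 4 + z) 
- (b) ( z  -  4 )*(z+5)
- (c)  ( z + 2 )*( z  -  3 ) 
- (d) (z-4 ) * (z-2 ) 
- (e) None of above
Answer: a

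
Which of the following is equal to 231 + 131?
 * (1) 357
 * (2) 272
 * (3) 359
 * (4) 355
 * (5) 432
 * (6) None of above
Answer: 6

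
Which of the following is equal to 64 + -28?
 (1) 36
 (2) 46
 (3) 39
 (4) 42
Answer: 1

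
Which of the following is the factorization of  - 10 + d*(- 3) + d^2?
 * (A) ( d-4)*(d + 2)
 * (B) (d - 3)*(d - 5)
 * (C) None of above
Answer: C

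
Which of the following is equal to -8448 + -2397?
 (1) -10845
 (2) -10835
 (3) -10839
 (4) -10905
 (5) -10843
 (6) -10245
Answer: 1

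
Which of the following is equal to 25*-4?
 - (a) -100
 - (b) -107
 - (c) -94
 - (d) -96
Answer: a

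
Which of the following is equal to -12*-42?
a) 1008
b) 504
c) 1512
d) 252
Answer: b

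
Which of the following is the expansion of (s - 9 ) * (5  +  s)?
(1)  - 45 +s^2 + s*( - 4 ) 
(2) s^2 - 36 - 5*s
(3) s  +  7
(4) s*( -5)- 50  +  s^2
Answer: 1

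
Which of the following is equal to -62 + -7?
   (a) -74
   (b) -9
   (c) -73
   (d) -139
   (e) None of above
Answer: e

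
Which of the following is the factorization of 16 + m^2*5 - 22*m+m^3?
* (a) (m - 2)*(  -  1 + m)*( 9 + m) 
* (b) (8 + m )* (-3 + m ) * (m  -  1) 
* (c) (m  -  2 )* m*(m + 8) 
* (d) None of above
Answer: d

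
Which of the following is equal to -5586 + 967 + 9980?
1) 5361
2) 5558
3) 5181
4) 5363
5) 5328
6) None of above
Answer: 1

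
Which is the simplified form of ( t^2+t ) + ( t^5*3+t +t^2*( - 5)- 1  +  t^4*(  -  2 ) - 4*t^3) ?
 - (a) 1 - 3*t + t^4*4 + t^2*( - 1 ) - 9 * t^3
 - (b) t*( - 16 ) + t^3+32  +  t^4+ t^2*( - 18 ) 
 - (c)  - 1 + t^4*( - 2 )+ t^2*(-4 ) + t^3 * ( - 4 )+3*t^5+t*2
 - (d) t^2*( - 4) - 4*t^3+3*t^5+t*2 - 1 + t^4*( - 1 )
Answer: c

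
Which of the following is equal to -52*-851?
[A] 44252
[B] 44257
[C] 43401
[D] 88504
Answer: A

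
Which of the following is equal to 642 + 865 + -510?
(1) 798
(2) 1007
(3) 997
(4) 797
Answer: 3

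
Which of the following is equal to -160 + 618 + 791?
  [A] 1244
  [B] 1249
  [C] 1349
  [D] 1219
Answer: B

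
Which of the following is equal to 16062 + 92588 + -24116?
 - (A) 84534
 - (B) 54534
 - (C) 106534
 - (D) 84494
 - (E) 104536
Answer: A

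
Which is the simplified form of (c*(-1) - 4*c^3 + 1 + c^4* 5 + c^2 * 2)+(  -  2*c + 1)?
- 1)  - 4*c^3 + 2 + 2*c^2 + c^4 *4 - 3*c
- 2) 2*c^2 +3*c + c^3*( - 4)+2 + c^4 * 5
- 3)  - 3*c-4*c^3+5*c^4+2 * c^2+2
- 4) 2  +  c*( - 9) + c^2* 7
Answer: 3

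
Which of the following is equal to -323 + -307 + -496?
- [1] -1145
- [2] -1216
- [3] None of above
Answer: 3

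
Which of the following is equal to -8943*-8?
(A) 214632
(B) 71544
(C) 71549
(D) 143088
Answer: B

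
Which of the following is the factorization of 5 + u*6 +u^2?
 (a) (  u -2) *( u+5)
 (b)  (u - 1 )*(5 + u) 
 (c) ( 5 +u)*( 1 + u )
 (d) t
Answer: c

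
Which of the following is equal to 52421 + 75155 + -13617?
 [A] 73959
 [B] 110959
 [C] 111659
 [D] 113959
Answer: D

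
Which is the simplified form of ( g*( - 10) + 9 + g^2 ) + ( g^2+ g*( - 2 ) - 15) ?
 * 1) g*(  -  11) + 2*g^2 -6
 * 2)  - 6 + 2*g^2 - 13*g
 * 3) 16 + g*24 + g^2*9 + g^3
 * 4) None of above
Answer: 4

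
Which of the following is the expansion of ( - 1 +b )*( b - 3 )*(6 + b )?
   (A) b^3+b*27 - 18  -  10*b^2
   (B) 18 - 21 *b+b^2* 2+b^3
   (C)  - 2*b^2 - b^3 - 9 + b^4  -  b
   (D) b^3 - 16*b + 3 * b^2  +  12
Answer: B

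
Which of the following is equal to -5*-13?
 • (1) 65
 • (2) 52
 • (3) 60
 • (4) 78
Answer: 1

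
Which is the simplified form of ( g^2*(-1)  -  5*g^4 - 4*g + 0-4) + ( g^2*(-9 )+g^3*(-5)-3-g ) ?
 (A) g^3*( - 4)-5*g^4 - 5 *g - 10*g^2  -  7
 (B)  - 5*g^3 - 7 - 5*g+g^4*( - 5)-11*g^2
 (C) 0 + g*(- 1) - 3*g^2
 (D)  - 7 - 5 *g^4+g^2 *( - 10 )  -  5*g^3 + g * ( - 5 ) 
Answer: D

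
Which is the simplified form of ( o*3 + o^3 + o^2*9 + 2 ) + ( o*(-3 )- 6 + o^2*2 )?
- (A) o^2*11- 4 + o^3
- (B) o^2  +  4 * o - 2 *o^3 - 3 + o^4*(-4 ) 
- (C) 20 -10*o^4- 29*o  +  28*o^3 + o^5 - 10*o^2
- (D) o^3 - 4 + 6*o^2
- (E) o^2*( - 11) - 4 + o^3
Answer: A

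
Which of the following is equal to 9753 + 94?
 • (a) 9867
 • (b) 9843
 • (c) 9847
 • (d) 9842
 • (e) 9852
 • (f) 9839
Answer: c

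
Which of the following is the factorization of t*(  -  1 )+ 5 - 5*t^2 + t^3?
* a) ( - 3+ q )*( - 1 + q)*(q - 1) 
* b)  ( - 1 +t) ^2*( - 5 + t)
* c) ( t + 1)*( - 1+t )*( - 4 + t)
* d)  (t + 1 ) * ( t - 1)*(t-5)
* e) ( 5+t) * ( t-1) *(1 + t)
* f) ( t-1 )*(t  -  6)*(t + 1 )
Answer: d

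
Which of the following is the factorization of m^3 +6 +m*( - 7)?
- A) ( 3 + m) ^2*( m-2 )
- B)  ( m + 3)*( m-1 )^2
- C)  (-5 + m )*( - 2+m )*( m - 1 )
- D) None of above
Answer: D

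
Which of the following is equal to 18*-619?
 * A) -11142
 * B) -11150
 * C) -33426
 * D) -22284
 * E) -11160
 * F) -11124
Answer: A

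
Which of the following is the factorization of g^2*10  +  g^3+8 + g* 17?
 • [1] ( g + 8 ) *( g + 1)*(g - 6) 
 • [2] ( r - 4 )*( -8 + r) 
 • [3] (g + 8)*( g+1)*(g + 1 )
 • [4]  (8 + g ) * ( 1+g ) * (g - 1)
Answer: 3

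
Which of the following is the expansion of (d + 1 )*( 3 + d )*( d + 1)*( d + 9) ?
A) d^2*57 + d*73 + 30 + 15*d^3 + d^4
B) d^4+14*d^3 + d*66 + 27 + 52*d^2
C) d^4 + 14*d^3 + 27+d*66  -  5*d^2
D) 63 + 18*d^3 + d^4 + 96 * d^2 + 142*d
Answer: B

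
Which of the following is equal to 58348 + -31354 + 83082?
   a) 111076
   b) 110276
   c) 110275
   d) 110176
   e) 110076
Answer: e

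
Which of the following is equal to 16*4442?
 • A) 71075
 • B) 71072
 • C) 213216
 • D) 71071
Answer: B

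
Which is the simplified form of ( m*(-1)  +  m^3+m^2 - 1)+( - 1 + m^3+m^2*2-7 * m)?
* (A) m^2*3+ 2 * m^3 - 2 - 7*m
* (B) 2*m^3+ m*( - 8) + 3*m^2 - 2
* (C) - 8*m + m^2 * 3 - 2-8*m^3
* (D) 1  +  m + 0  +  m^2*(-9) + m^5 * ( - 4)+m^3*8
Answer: B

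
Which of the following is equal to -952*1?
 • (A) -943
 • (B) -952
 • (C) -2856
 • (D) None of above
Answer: B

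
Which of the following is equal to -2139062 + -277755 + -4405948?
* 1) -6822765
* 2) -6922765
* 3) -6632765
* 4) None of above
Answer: 1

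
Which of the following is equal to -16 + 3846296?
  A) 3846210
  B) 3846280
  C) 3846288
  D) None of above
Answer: B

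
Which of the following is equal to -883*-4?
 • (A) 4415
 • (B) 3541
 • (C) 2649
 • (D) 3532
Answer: D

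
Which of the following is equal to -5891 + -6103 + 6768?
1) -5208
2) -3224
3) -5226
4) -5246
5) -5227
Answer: 3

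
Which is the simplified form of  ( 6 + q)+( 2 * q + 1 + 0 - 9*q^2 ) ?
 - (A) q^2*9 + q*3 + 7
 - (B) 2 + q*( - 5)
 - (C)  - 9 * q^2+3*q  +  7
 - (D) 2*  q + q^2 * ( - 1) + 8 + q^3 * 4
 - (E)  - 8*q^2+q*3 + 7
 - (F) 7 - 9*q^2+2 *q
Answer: C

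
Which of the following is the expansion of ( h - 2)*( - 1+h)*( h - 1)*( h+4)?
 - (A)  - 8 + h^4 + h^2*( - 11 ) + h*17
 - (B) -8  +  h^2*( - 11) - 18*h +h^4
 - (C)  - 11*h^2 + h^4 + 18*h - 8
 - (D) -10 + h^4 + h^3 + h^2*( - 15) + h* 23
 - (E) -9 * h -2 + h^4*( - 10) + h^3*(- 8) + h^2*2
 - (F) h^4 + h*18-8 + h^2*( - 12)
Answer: C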